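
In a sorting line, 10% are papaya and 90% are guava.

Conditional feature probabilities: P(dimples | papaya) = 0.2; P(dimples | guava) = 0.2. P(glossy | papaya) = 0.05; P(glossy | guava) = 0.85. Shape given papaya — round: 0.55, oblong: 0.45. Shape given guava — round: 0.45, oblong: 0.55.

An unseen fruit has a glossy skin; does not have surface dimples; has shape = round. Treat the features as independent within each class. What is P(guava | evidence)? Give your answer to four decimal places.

0.9921

papaya: 0.1 × (1−0.2) × 0.05 × 0.55 = 0.0022
guava: 0.9 × (1−0.2) × 0.85 × 0.45 = 0.2754
P(guava | x) = 0.2754 / 0.2776 ≈ 0.9921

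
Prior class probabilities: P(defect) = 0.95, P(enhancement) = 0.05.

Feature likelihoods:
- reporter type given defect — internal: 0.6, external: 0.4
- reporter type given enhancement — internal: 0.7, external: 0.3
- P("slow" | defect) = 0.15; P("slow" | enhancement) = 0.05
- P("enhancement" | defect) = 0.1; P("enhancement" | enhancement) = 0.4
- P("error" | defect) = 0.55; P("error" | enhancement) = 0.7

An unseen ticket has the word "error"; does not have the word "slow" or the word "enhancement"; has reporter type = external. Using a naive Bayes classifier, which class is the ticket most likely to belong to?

defect: 0.95 × 0.4 × (1−0.15) × (1−0.1) × 0.55 = 0.159885
enhancement: 0.05 × 0.3 × (1−0.05) × (1−0.4) × 0.7 = 0.005985
Highest score → defect.

defect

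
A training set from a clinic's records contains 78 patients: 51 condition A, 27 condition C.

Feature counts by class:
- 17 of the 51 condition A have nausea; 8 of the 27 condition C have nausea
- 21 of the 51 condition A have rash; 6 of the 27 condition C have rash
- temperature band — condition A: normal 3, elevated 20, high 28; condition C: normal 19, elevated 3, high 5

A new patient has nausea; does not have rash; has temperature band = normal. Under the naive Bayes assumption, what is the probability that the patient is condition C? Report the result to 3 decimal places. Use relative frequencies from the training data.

0.882

condition A: (51/78) × (17/51) × (30/51) × (3/51) ≈ 0.00754148
condition C: (27/78) × (8/27) × (21/27) × (19/27) ≈ 0.0561359
P(condition C | x) = 0.0561359 / 0.06367738 ≈ 0.882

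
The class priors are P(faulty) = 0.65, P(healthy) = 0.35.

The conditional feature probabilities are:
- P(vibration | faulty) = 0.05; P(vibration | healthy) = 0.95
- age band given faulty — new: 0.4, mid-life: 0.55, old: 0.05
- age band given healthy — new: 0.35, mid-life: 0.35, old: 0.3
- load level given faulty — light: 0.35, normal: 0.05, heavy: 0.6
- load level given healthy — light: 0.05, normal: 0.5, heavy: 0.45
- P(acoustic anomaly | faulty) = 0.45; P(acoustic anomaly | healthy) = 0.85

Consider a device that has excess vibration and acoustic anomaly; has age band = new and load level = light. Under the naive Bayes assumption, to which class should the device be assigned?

healthy

faulty: 0.65 × 0.05 × 0.4 × 0.35 × 0.45 = 0.0020475
healthy: 0.35 × 0.95 × 0.35 × 0.05 × 0.85 = 0.0049459375
Highest score → healthy.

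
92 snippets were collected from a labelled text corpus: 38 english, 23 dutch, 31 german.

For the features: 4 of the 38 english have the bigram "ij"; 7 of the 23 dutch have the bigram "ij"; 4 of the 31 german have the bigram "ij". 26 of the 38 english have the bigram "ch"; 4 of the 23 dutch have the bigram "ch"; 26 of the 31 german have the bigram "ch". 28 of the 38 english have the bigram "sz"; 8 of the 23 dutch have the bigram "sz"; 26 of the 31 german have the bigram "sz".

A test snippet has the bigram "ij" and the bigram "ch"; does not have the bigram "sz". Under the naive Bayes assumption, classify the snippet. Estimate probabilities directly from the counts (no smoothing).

dutch

english: (38/92) × (4/38) × (26/38) × (10/38) ≈ 0.0078285
dutch: (23/92) × (7/23) × (4/23) × (15/23) ≈ 0.0086299
german: (31/92) × (4/31) × (26/31) × (5/31) ≈ 0.00588155
Highest score → dutch.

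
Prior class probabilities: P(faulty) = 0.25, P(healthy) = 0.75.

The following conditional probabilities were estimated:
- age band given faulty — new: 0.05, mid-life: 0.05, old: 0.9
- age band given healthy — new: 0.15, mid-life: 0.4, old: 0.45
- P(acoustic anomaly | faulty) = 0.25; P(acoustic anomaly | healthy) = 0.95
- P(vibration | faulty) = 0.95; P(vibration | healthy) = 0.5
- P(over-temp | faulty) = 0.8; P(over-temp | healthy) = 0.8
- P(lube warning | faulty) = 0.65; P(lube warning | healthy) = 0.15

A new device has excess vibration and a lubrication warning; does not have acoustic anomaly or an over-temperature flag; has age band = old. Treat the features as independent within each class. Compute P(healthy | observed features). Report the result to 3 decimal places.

faulty: 0.25 × 0.9 × (1−0.25) × 0.95 × (1−0.8) × 0.65 = 0.020840625
healthy: 0.75 × 0.45 × (1−0.95) × 0.5 × (1−0.8) × 0.15 = 0.000253125
P(healthy | x) = 0.000253125 / 0.02109375 ≈ 0.012

0.012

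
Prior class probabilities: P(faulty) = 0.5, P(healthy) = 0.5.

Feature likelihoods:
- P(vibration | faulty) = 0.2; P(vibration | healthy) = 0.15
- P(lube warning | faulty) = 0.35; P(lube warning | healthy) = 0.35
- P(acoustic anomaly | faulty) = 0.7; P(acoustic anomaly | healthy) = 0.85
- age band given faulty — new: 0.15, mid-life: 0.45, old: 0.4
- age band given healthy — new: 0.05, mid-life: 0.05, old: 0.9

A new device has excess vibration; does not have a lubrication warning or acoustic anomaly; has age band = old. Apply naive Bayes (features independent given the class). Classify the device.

faulty: 0.5 × 0.2 × (1−0.35) × (1−0.7) × 0.4 = 0.0078
healthy: 0.5 × 0.15 × (1−0.35) × (1−0.85) × 0.9 = 0.00658125
Highest score → faulty.

faulty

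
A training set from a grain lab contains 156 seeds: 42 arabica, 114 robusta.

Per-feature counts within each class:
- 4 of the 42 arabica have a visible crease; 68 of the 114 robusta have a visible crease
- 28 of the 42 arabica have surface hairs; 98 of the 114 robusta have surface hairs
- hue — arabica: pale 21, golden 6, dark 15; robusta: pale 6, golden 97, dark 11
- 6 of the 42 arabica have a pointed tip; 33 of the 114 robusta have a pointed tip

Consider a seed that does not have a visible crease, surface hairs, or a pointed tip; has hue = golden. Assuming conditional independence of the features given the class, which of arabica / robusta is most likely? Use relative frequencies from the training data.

robusta

arabica: (42/156) × (38/42) × (14/42) × (6/42) × (36/42) ≈ 0.00994244
robusta: (114/156) × (46/114) × (16/114) × (97/114) × (81/114) ≈ 0.0250205
Highest score → robusta.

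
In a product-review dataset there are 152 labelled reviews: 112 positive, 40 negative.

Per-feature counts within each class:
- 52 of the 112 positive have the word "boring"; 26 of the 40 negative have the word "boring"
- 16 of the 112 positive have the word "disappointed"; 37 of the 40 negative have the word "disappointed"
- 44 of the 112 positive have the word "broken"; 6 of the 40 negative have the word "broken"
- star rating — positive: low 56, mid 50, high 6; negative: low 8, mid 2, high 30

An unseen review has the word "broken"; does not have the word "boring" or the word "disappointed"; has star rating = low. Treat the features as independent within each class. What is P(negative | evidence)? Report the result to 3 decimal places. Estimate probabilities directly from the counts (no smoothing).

positive: (112/152) × (60/112) × (96/112) × (44/112) × (56/112) ≈ 0.0664608
negative: (40/152) × (14/40) × (3/40) × (6/40) × (8/40) ≈ 0.000207237
P(negative | x) = 0.000207237 / 0.066668037 ≈ 0.003

0.003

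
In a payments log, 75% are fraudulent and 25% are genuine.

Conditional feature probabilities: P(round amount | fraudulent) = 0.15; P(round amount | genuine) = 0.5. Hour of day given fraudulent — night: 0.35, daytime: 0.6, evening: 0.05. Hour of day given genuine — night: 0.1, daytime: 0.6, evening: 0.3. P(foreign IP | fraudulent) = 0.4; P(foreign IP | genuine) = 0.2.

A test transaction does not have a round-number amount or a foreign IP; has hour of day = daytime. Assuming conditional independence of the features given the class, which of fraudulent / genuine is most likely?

fraudulent: 0.75 × (1−0.15) × 0.6 × (1−0.4) = 0.2295
genuine: 0.25 × (1−0.5) × 0.6 × (1−0.2) = 0.06
Highest score → fraudulent.

fraudulent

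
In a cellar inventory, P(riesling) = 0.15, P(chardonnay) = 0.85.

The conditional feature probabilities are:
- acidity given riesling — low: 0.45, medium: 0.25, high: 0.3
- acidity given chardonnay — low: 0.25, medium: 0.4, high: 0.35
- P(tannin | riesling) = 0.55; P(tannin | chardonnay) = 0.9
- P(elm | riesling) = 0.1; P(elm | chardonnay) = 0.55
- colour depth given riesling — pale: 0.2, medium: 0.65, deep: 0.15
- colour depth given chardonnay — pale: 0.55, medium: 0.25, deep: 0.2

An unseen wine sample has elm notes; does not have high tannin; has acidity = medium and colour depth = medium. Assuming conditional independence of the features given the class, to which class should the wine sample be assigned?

chardonnay

riesling: 0.15 × 0.25 × (1−0.55) × 0.1 × 0.65 = 0.001096875
chardonnay: 0.85 × 0.4 × (1−0.9) × 0.55 × 0.25 = 0.004675
Highest score → chardonnay.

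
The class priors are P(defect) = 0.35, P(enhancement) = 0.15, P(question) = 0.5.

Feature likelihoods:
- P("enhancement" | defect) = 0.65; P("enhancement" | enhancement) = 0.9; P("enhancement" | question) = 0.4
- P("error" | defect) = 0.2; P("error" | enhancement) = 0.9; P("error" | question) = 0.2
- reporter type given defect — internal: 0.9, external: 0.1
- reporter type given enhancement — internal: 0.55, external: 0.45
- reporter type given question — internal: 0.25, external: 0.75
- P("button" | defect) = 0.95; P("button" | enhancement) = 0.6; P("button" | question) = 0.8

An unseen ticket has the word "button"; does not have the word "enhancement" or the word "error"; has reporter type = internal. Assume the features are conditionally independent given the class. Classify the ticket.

defect

defect: 0.35 × (1−0.65) × (1−0.2) × 0.9 × 0.95 = 0.08379
enhancement: 0.15 × (1−0.9) × (1−0.9) × 0.55 × 0.6 = 0.000495
question: 0.5 × (1−0.4) × (1−0.2) × 0.25 × 0.8 = 0.048
Highest score → defect.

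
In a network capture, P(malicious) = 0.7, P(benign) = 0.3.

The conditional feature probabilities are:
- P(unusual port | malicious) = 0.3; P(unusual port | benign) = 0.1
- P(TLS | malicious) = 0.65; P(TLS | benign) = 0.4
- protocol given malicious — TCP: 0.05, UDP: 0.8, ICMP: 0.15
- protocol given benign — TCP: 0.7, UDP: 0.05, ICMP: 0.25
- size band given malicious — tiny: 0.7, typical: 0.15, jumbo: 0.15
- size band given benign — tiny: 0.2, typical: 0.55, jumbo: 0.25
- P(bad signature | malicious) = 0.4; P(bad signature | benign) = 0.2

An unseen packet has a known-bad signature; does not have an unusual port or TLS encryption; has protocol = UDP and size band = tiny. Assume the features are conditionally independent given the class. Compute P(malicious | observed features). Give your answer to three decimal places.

0.992

malicious: 0.7 × (1−0.3) × (1−0.65) × 0.8 × 0.7 × 0.4 = 0.038416
benign: 0.3 × (1−0.1) × (1−0.4) × 0.05 × 0.2 × 0.2 = 0.000324
P(malicious | x) = 0.038416 / 0.03874 ≈ 0.992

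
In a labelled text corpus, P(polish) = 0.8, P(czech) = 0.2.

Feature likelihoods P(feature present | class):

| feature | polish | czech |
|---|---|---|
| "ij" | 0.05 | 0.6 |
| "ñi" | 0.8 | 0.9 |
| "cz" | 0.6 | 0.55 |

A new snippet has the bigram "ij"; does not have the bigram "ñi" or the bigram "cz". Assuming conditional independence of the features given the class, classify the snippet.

polish: 0.8 × 0.05 × (1−0.8) × (1−0.6) = 0.0032
czech: 0.2 × 0.6 × (1−0.9) × (1−0.55) = 0.0054
Highest score → czech.

czech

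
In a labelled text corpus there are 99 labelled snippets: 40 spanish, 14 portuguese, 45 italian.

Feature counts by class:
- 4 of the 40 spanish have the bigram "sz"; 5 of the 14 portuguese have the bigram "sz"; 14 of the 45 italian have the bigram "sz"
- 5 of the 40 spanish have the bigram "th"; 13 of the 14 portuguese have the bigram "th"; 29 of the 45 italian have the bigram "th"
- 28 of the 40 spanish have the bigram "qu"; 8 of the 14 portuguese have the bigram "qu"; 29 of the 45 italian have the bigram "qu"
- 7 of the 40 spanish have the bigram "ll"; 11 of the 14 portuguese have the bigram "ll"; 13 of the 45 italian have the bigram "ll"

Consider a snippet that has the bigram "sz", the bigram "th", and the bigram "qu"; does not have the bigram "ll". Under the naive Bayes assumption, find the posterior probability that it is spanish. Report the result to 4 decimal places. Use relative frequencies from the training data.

spanish: (40/99) × (4/40) × (5/40) × (28/40) × (33/40) ≈ 0.00291667
portuguese: (14/99) × (5/14) × (13/14) × (8/14) × (3/14) ≈ 0.00574256
italian: (45/99) × (14/45) × (29/45) × (29/45) × (32/45) ≈ 0.0417639
P(spanish | x) = 0.00291667 / 0.05042313 ≈ 0.0578

0.0578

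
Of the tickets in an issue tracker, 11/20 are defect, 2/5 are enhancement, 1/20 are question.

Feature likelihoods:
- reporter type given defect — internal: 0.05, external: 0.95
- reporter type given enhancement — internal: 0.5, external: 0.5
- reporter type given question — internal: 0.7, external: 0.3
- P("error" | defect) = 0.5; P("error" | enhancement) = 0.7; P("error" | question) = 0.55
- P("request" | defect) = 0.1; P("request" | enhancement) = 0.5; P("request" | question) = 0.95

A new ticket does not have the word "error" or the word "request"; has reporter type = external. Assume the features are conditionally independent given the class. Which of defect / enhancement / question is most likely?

defect

defect: 0.55 × 0.95 × (1−0.5) × (1−0.1) = 0.235125
enhancement: 0.4 × 0.5 × (1−0.7) × (1−0.5) = 0.03
question: 0.05 × 0.3 × (1−0.55) × (1−0.95) = 0.0003375
Highest score → defect.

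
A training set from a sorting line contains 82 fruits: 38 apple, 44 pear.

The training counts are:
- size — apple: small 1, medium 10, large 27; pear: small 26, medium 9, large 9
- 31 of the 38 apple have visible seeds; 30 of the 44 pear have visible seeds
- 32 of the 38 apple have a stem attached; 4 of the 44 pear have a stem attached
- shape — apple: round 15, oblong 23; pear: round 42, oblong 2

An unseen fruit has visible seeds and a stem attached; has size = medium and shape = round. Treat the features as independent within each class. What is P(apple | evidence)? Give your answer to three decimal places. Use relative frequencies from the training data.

0.836

apple: (38/82) × (10/38) × (31/38) × (32/38) × (15/38) ≈ 0.0330703
pear: (44/82) × (9/44) × (30/44) × (4/44) × (42/44) ≈ 0.00649383
P(apple | x) = 0.0330703 / 0.03956413 ≈ 0.836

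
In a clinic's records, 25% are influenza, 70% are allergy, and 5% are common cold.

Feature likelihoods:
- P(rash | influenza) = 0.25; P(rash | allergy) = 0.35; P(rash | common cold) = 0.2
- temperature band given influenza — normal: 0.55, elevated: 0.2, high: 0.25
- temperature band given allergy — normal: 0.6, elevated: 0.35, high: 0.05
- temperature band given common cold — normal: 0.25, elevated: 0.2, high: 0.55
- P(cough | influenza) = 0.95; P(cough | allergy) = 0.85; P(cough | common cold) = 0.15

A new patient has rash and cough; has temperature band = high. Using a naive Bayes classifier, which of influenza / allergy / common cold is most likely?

influenza

influenza: 0.25 × 0.25 × 0.25 × 0.95 = 0.01484375
allergy: 0.7 × 0.35 × 0.05 × 0.85 = 0.0104125
common cold: 0.05 × 0.2 × 0.55 × 0.15 = 0.000825
Highest score → influenza.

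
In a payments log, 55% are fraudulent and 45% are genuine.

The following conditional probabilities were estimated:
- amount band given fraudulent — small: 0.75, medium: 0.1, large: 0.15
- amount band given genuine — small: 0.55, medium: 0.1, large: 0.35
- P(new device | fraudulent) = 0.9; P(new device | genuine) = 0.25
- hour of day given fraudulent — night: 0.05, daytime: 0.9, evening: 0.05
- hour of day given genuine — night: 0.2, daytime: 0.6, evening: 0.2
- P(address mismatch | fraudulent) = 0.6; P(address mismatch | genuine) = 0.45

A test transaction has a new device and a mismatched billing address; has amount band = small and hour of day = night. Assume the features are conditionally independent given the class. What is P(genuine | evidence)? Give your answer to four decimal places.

fraudulent: 0.55 × 0.75 × 0.9 × 0.05 × 0.6 = 0.0111375
genuine: 0.45 × 0.55 × 0.25 × 0.2 × 0.45 = 0.00556875
P(genuine | x) = 0.00556875 / 0.01670625 ≈ 0.3333

0.3333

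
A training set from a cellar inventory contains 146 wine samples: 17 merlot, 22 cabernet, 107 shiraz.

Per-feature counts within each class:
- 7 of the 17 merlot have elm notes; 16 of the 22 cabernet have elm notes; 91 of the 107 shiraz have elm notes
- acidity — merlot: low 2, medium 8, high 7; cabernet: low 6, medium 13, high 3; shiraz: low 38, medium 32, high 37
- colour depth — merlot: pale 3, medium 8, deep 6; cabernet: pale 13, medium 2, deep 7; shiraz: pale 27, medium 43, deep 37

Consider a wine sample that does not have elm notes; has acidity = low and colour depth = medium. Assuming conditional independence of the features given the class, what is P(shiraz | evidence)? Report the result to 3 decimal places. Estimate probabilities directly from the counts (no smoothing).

0.765

merlot: (17/146) × (10/17) × (2/17) × (8/17) ≈ 0.00379201
cabernet: (22/146) × (6/22) × (6/22) × (2/22) ≈ 0.00101891
shiraz: (107/146) × (16/107) × (38/107) × (43/107) ≈ 0.0156405
P(shiraz | x) = 0.0156405 / 0.02045142 ≈ 0.765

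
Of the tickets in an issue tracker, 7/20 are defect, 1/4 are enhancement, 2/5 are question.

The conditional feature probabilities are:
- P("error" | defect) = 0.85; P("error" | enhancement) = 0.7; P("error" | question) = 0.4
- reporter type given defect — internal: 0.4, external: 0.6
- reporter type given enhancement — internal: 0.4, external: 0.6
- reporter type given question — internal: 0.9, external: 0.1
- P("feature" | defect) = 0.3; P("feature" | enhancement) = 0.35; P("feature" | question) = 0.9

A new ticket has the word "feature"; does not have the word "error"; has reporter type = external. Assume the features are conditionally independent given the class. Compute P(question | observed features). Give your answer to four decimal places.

defect: 0.35 × (1−0.85) × 0.6 × 0.3 = 0.00945
enhancement: 0.25 × (1−0.7) × 0.6 × 0.35 = 0.01575
question: 0.4 × (1−0.4) × 0.1 × 0.9 = 0.0216
P(question | x) = 0.0216 / 0.0468 ≈ 0.4615

0.4615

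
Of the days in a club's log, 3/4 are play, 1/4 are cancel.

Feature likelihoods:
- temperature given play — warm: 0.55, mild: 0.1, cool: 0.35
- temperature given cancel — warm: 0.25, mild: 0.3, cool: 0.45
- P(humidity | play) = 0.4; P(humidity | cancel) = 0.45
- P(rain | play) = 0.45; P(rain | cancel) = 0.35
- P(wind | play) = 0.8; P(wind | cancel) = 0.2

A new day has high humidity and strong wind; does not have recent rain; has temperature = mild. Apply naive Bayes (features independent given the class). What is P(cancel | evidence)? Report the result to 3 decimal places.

play: 0.75 × 0.1 × 0.4 × (1−0.45) × 0.8 = 0.0132
cancel: 0.25 × 0.3 × 0.45 × (1−0.35) × 0.2 = 0.0043875
P(cancel | x) = 0.0043875 / 0.0175875 ≈ 0.249

0.249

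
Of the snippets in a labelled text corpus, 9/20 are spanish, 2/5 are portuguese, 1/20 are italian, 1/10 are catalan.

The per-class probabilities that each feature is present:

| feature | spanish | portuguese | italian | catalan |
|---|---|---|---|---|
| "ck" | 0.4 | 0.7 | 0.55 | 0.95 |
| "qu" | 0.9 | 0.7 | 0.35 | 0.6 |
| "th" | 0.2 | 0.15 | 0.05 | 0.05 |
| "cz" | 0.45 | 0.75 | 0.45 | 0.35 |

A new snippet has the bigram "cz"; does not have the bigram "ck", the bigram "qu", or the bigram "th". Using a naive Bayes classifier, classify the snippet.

portuguese

spanish: 0.45 × (1−0.4) × (1−0.9) × (1−0.2) × 0.45 = 0.00972
portuguese: 0.4 × (1−0.7) × (1−0.7) × (1−0.15) × 0.75 = 0.02295
italian: 0.05 × (1−0.55) × (1−0.35) × (1−0.05) × 0.45 = 0.0062521875
catalan: 0.1 × (1−0.95) × (1−0.6) × (1−0.05) × 0.35 = 0.000665
Highest score → portuguese.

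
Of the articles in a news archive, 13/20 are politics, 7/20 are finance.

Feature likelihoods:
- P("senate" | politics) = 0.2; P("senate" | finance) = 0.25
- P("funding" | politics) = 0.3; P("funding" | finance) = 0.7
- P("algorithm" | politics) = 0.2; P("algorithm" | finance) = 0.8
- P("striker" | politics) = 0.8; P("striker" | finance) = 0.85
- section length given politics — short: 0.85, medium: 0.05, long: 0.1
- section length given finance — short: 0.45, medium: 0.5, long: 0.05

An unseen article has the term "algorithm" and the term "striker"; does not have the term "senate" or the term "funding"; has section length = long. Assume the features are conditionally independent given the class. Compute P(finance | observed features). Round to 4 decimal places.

0.3149

politics: 0.65 × (1−0.2) × (1−0.3) × 0.2 × 0.8 × 0.1 = 0.005824
finance: 0.35 × (1−0.25) × (1−0.7) × 0.8 × 0.85 × 0.05 = 0.0026775
P(finance | x) = 0.0026775 / 0.0085015 ≈ 0.3149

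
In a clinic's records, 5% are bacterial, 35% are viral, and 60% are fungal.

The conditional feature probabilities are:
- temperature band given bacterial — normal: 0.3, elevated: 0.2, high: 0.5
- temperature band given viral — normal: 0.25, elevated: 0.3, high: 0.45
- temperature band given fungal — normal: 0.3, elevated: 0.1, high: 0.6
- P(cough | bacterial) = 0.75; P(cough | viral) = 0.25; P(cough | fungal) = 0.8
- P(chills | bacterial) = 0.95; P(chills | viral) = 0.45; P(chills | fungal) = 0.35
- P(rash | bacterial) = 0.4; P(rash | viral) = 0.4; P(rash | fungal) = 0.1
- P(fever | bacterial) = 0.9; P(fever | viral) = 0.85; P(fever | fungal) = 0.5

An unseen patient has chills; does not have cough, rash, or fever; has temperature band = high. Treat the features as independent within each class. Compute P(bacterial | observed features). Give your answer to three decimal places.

bacterial: 0.05 × 0.5 × (1−0.75) × 0.95 × (1−0.4) × (1−0.9) = 0.00035625
viral: 0.35 × 0.45 × (1−0.25) × 0.45 × (1−0.4) × (1−0.85) = 0.0047840625
fungal: 0.6 × 0.6 × (1−0.8) × 0.35 × (1−0.1) × (1−0.5) = 0.01134
P(bacterial | x) = 0.00035625 / 0.0164803125 ≈ 0.022

0.022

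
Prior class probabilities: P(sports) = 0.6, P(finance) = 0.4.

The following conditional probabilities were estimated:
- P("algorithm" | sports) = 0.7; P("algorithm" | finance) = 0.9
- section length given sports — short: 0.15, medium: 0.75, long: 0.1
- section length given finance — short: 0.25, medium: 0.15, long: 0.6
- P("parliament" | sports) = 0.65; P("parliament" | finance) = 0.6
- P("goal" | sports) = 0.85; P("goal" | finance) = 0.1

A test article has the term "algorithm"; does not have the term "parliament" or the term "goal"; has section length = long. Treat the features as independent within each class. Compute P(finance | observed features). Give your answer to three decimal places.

sports: 0.6 × 0.7 × 0.1 × (1−0.65) × (1−0.85) = 0.002205
finance: 0.4 × 0.9 × 0.6 × (1−0.6) × (1−0.1) = 0.07776
P(finance | x) = 0.07776 / 0.079965 ≈ 0.972

0.972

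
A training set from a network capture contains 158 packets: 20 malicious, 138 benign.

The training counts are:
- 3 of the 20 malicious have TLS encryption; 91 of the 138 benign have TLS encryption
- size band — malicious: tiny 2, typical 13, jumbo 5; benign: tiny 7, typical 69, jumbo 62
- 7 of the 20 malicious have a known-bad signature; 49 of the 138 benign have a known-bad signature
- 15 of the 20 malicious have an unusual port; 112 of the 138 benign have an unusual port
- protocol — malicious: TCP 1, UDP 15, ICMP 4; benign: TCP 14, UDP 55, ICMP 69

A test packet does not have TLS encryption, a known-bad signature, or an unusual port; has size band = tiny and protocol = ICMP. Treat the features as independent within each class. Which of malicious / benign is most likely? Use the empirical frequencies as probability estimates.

benign

malicious: (20/158) × (17/20) × (2/20) × (13/20) × (5/20) × (4/20) ≈ 0.000349684
benign: (138/158) × (47/138) × (7/138) × (89/138) × (26/138) × (69/138) ≈ 0.000916716
Highest score → benign.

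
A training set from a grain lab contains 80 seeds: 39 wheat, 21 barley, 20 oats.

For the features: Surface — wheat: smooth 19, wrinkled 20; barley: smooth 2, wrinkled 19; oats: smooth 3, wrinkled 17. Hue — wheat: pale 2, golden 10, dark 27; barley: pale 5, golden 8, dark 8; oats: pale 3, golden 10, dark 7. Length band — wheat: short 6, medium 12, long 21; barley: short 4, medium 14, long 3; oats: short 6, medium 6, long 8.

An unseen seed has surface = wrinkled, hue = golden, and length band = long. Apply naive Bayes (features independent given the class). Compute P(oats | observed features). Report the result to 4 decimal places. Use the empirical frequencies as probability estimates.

wheat: (39/80) × (20/39) × (10/39) × (21/39) ≈ 0.0345168
barley: (21/80) × (19/21) × (8/21) × (3/21) ≈ 0.0129252
oats: (20/80) × (17/20) × (10/20) × (8/20) = 0.0425
P(oats | x) = 0.0425 / 0.089942 ≈ 0.4725

0.4725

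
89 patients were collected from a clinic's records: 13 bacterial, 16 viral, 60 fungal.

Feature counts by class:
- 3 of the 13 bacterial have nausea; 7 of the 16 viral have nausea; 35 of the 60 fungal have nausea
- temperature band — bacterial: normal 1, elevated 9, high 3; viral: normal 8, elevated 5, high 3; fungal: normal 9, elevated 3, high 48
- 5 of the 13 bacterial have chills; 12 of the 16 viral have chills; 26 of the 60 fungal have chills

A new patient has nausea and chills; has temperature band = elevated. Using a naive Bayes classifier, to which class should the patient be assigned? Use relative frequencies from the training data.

viral

bacterial: (13/89) × (3/13) × (9/13) × (5/13) ≈ 0.00897547
viral: (16/89) × (7/16) × (5/16) × (12/16) ≈ 0.018434
fungal: (60/89) × (35/60) × (3/60) × (26/60) ≈ 0.0085206
Highest score → viral.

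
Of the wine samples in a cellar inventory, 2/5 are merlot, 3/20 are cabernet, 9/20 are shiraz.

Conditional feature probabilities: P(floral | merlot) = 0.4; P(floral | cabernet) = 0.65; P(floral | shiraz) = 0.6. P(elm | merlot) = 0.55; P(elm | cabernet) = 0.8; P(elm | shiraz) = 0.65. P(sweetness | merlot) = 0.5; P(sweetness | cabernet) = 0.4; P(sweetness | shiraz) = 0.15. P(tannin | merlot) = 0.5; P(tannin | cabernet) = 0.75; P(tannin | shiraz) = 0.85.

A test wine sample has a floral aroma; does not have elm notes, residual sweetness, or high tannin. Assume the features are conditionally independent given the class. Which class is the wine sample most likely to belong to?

merlot: 0.4 × 0.4 × (1−0.55) × (1−0.5) × (1−0.5) = 0.018
cabernet: 0.15 × 0.65 × (1−0.8) × (1−0.4) × (1−0.75) = 0.002925
shiraz: 0.45 × 0.6 × (1−0.65) × (1−0.15) × (1−0.85) = 0.01204875
Highest score → merlot.

merlot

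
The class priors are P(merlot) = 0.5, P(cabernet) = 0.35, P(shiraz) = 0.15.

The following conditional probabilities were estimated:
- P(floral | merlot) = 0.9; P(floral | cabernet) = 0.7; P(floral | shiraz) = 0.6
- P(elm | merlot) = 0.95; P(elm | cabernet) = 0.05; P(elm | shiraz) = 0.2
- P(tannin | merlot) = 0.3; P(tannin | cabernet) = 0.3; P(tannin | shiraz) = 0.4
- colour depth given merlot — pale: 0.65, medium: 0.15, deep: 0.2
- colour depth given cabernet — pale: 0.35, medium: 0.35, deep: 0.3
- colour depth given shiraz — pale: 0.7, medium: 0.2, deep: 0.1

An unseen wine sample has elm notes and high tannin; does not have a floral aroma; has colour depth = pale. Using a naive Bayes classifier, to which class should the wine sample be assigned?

merlot

merlot: 0.5 × (1−0.9) × 0.95 × 0.3 × 0.65 = 0.0092625
cabernet: 0.35 × (1−0.7) × 0.05 × 0.3 × 0.35 = 0.00055125
shiraz: 0.15 × (1−0.6) × 0.2 × 0.4 × 0.7 = 0.00336
Highest score → merlot.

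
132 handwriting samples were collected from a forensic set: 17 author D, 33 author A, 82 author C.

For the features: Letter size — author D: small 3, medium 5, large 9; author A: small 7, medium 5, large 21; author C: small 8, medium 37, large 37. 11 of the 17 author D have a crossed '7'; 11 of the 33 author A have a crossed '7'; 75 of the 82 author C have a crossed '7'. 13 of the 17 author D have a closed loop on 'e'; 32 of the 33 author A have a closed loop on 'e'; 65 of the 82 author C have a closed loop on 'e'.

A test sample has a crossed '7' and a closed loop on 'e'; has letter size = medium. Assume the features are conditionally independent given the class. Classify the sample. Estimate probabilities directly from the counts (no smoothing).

author C

author D: (17/132) × (5/17) × (11/17) × (13/17) ≈ 0.0187428
author A: (33/132) × (5/33) × (11/33) × (32/33) ≈ 0.0122436
author C: (82/132) × (37/82) × (75/82) × (65/82) ≈ 0.203224
Highest score → author C.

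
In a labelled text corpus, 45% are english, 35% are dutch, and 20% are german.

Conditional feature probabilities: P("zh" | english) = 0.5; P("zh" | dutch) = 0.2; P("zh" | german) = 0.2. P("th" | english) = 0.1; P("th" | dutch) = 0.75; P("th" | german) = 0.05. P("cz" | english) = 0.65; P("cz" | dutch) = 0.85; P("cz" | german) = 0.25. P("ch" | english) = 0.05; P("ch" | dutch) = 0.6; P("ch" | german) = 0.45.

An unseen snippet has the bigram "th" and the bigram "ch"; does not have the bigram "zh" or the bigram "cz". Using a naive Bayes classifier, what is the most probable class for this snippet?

english: 0.45 × (1−0.5) × 0.1 × (1−0.65) × 0.05 = 0.00039375
dutch: 0.35 × (1−0.2) × 0.75 × (1−0.85) × 0.6 = 0.0189
german: 0.2 × (1−0.2) × 0.05 × (1−0.25) × 0.45 = 0.0027
Highest score → dutch.

dutch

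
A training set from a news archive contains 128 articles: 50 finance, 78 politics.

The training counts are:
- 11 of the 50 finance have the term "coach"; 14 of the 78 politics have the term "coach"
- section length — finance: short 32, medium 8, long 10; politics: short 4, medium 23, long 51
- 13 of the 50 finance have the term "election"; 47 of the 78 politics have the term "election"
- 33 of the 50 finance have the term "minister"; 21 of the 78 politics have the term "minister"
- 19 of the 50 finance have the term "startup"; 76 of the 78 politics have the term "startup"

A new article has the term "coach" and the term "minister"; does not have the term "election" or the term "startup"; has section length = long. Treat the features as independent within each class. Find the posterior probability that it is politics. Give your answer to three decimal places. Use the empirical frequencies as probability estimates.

0.036

finance: (50/128) × (11/50) × (10/50) × (37/50) × (33/50) × (31/50) = 0.0052045125
politics: (78/128) × (14/78) × (51/78) × (31/78) × (21/78) × (2/78) ≈ 0.00019621
P(politics | x) = 0.00019621 / 0.0054007225 ≈ 0.036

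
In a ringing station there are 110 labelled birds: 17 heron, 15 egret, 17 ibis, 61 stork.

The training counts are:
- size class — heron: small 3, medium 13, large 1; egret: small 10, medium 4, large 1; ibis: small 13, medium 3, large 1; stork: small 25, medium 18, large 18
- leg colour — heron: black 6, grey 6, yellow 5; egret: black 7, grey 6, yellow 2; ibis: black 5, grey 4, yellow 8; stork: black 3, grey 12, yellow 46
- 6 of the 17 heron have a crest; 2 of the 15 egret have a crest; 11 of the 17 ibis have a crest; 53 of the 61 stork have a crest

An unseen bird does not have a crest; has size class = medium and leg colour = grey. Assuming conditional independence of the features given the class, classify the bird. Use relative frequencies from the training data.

heron: (17/110) × (13/17) × (6/17) × (11/17) ≈ 0.0269896
egret: (15/110) × (4/15) × (6/15) × (13/15) ≈ 0.0126061
ibis: (17/110) × (3/17) × (4/17) × (6/17) ≈ 0.00226486
stork: (61/110) × (18/61) × (12/61) × (8/61) ≈ 0.00422174
Highest score → heron.

heron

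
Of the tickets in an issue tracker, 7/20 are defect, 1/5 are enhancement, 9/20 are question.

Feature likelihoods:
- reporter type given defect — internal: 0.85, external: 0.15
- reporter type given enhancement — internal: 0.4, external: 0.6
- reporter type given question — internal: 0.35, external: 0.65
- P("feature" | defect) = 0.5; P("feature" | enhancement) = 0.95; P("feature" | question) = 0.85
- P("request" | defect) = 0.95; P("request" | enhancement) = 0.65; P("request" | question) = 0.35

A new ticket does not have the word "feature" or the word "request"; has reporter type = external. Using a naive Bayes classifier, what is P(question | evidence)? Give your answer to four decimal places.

defect: 0.35 × 0.15 × (1−0.5) × (1−0.95) = 0.0013125
enhancement: 0.2 × 0.6 × (1−0.95) × (1−0.65) = 0.0021
question: 0.45 × 0.65 × (1−0.85) × (1−0.35) = 0.02851875
P(question | x) = 0.02851875 / 0.03193125 ≈ 0.8931

0.8931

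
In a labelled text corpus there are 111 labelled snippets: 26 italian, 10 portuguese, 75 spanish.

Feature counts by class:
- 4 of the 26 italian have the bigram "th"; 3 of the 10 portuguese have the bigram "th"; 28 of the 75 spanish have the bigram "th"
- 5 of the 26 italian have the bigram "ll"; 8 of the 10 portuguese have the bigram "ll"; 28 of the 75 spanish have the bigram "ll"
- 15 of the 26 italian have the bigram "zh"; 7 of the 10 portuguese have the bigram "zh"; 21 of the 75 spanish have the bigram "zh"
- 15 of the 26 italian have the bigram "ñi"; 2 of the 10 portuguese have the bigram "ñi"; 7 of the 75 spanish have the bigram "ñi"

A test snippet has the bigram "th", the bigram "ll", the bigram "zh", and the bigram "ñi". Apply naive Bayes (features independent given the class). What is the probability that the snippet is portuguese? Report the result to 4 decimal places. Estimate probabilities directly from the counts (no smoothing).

italian: (26/111) × (4/26) × (5/26) × (15/26) × (15/26) ≈ 0.00230659
portuguese: (10/111) × (3/10) × (8/10) × (7/10) × (2/10) ≈ 0.00302703
spanish: (75/111) × (28/75) × (28/75) × (21/75) × (7/75) ≈ 0.00246109
P(portuguese | x) = 0.00302703 / 0.00779471 ≈ 0.3883

0.3883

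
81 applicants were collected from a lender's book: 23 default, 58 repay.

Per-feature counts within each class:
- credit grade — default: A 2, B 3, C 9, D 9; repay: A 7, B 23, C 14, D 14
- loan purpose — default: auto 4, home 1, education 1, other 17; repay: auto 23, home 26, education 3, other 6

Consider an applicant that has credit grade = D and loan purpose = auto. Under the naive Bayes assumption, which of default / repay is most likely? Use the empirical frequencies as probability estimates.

default: (23/81) × (9/23) × (4/23) ≈ 0.0193237
repay: (58/81) × (14/58) × (23/58) ≈ 0.0685398
Highest score → repay.

repay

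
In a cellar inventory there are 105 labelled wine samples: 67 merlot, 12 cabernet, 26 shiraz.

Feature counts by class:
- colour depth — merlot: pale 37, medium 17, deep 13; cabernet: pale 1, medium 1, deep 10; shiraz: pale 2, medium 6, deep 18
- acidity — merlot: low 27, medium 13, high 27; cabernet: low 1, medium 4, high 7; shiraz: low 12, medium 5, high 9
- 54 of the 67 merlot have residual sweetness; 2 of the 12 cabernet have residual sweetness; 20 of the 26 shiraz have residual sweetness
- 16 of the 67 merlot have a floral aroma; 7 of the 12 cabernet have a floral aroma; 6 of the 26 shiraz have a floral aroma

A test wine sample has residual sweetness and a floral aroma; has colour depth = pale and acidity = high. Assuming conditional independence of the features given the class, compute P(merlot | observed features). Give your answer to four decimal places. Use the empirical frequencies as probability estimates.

merlot: (67/105) × (37/67) × (27/67) × (54/67) × (16/67) ≈ 0.0273316
cabernet: (12/105) × (1/12) × (7/12) × (2/12) × (7/12) ≈ 0.000540123
shiraz: (26/105) × (2/26) × (9/26) × (20/26) × (6/26) ≈ 0.00117043
P(merlot | x) = 0.0273316 / 0.029042153 ≈ 0.9411

0.9411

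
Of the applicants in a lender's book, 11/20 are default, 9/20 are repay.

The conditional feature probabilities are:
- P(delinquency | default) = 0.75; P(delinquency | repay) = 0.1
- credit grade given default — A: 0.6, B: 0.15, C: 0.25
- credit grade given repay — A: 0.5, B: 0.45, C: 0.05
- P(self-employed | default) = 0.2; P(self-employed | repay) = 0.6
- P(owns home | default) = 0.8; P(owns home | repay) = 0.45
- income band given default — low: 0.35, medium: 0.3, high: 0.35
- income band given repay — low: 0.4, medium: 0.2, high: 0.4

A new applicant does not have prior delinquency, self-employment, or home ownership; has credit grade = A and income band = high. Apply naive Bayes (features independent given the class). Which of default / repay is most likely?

repay

default: 0.55 × (1−0.75) × 0.6 × (1−0.2) × (1−0.8) × 0.35 = 0.00462
repay: 0.45 × (1−0.1) × 0.5 × (1−0.6) × (1−0.45) × 0.4 = 0.01782
Highest score → repay.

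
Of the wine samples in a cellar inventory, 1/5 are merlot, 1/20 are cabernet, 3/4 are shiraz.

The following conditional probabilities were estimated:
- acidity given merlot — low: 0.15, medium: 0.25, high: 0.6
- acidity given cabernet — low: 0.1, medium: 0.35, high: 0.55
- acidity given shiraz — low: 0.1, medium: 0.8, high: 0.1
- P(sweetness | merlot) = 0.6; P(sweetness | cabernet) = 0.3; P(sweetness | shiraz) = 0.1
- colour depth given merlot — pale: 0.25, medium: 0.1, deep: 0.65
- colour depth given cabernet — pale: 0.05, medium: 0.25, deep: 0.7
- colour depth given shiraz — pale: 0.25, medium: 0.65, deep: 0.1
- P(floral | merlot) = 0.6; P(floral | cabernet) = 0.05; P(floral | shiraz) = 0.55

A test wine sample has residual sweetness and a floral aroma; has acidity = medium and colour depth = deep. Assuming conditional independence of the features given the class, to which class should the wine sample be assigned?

merlot

merlot: 0.2 × 0.25 × 0.6 × 0.65 × 0.6 = 0.0117
cabernet: 0.05 × 0.35 × 0.3 × 0.7 × 0.05 = 0.00018375
shiraz: 0.75 × 0.8 × 0.1 × 0.1 × 0.55 = 0.0033
Highest score → merlot.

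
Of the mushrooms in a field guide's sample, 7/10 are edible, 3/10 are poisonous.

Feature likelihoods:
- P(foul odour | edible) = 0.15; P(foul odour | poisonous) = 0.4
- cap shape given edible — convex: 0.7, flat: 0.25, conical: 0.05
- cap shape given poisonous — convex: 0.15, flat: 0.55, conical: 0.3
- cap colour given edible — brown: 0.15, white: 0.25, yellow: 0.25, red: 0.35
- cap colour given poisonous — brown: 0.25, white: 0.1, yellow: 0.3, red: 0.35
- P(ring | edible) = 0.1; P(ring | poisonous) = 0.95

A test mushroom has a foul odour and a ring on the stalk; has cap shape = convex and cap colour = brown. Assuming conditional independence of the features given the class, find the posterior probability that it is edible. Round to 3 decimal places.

edible: 0.7 × 0.15 × 0.7 × 0.15 × 0.1 = 0.0011025
poisonous: 0.3 × 0.4 × 0.15 × 0.25 × 0.95 = 0.004275
P(edible | x) = 0.0011025 / 0.0053775 ≈ 0.205

0.205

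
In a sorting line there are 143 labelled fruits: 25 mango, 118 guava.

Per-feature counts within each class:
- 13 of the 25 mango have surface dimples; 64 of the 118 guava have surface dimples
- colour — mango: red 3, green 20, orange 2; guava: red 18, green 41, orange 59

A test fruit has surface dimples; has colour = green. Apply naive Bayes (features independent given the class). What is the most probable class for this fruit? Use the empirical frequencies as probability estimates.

guava

mango: (25/143) × (13/25) × (20/25) ≈ 0.0727273
guava: (118/143) × (64/118) × (41/118) ≈ 0.155506
Highest score → guava.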